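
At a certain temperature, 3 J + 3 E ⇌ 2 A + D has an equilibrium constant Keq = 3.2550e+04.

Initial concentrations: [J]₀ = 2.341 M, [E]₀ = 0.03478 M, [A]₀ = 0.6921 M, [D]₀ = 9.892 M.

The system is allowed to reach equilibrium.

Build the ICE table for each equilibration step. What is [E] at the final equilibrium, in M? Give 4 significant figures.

Q₀ = 8779 vs Keq = 3.2550e+04 ⇒ Q<K, forward
Step 1:
                  J         E         A         D
  Initial     2.341   0.03478    0.6921     9.892
  Change   -0.01202  -0.01202  0.008011  0.004005
  Equil       2.329   0.02276    0.7001     9.896
  solve Keq expr → x = 0.004005; check Q = 3.2550e+04

[E]_eq = 0.02276 M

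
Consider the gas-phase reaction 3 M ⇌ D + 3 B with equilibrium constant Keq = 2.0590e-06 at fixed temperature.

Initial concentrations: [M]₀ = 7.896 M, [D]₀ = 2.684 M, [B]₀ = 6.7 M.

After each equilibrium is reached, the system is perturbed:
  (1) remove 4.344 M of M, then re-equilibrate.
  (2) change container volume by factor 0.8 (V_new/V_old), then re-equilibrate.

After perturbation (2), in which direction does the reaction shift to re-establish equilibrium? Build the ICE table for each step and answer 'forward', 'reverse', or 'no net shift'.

Q₀ = 1.64 vs Keq = 2.0590e-06 ⇒ Q>K, reverse
Step 1:
                  M         D         B
  I           7.896     2.684       6.7
  C           6.474    -2.158    -6.474
  E           14.37    0.5261    0.2264
  solve Keq expr → x = -2.158; check Q = 2.0590e-06
Then remove 4.344 M of M.
Step 2:
                  M         D         B
  I           10.03    0.5261    0.2264
  C         0.06518  -0.02173  -0.06518
  E           10.09    0.5044    0.1613
  solve Keq expr → x = -0.02173; check Q = 2.0590e-06
Then change container volume by factor 0.8 (V_new/V_old).
Step 3:
                  M         D         B
  I           12.61    0.6305    0.2016
  C         0.01379 -0.004596  -0.01379
  E           12.63    0.6259    0.1878
  solve Keq expr → x = -0.004596; check Q = 2.0590e-06

Direction: reverse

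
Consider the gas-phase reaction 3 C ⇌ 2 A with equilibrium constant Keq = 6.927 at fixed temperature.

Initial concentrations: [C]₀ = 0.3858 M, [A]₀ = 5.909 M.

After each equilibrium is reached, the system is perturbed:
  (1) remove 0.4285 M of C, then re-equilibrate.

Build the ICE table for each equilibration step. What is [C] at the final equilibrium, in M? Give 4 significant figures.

Q₀ = 608.1 vs Keq = 6.927 ⇒ Q>K, reverse
Step 1:
                    C           A
  I            0.3858       5.909
  C             1.174     -0.7826
  E              1.56       5.126
  solve Keq expr → x = -0.3913; check Q = 6.927
Then remove 0.4285 M of C.
Step 2:
                    C           A
  I             1.131       5.126
  C            0.3771     -0.2514
  E             1.508       4.875
  solve Keq expr → x = -0.1257; check Q = 6.927

[C]_eq = 1.508 M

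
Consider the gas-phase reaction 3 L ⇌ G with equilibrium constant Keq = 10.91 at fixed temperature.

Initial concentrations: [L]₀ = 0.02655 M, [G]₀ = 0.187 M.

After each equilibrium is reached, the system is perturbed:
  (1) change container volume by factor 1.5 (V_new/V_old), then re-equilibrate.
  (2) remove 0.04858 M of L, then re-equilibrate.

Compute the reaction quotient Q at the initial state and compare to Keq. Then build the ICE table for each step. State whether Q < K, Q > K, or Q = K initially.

Q₀ = 9992; Q > K (proceeds reverse)

Q₀ = 9992 vs Keq = 10.91 ⇒ Q>K, reverse
Step 1:
                    L           G
  I           0.02655       0.187
  C            0.1967    -0.06557
  E            0.2233      0.1214
  solve Keq expr → x = -0.06557; check Q = 10.91
Then change container volume by factor 1.5 (V_new/V_old).
Step 2:
                    L           G
  I            0.1488     0.08095
  C           0.03603    -0.01201
  E            0.1849     0.06894
  solve Keq expr → x = -0.01201; check Q = 10.91
Then remove 0.04858 M of L.
Step 3:
                    L           G
  I            0.1363     0.06894
  C           0.03687    -0.01229
  E            0.1732     0.05665
  solve Keq expr → x = -0.01229; check Q = 10.91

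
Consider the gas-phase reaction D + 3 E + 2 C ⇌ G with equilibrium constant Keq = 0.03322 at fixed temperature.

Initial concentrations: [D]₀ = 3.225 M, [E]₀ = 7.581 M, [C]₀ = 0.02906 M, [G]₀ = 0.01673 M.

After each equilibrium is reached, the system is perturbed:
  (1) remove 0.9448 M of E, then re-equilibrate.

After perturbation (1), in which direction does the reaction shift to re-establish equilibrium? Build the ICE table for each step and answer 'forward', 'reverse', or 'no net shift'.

Q₀ = 0.0141 vs Keq = 0.03322 ⇒ Q<K, forward
Step 1:
                  D         E         C         G
  Initial     3.225     7.581   0.02906   0.01673
  Change  -0.003969  -0.01191 -0.007939  0.003969
  Equil       3.221     7.569   0.02112    0.0207
  solve Keq expr → x = 0.003969; check Q = 0.03322
Then remove 0.9448 M of E.
Step 2:
                  D         E         C         G
  Initial     3.221     6.624   0.02112    0.0207
  Change    0.00176  0.005279  0.003519  -0.00176
  Equil       3.223      6.63   0.02464   0.01894
  solve Keq expr → x = -0.00176; check Q = 0.03322

Direction: reverse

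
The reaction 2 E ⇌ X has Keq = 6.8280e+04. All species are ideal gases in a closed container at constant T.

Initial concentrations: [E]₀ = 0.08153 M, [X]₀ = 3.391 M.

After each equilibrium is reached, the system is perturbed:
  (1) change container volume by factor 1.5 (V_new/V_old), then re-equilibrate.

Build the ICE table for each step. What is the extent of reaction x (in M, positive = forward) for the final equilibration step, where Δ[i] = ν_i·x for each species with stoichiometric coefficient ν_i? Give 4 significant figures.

Q₀ = 510.1 vs Keq = 6.8280e+04 ⇒ Q<K, forward
Step 1:
                   E          X
  Initial    0.08153      3.391
  Change    -0.07444    0.03722
  Equil     0.007086      3.428
  solve Keq expr → x = 0.03722; check Q = 6.8280e+04
Then change container volume by factor 1.5 (V_new/V_old).
Step 2:
                   E          X
  Initial   0.004724      2.285
  Change    0.001061 -5.3050e-04
  Equil     0.005785      2.285
  solve Keq expr → x = -5.3050e-04; check Q = 6.8280e+04

x = -5.3050e-04 M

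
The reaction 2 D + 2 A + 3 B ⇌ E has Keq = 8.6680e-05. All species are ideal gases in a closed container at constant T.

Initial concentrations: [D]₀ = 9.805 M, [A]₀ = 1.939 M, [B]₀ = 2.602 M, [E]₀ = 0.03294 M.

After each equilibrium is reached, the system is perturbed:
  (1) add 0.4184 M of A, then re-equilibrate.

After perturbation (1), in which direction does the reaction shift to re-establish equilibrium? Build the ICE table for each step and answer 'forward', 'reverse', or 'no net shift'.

Q₀ = 5.1731e-06 vs Keq = 8.6680e-05 ⇒ Q<K, forward
Step 1:
                   D          A          B          E
  init         9.805      1.939      2.602    0.03294
  Δ           -0.322     -0.322     -0.483      0.161
  eq           9.483      1.617      2.119     0.1939
  solve Keq expr → x = 0.161; check Q = 8.6680e-05
Then add 0.4184 M of A.
Step 2:
                   D          A          B          E
  init         9.483      2.035      2.119     0.1939
  Δ         -0.08012   -0.08012    -0.1202    0.04006
  eq           9.403      1.955      1.999      0.234
  solve Keq expr → x = 0.04006; check Q = 8.6680e-05

Direction: forward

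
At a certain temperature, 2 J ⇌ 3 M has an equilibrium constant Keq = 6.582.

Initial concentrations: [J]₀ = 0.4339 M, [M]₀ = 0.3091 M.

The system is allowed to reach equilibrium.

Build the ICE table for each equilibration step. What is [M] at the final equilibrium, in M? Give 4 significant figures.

[M]_eq = 0.6521 M

Q₀ = 0.1569 vs Keq = 6.582 ⇒ Q<K, forward
Step 1:
                    J           M
  Initial      0.4339      0.3091
  Change      -0.2287       0.343
  Equil        0.2052      0.6521
  solve Keq expr → x = 0.1143; check Q = 6.582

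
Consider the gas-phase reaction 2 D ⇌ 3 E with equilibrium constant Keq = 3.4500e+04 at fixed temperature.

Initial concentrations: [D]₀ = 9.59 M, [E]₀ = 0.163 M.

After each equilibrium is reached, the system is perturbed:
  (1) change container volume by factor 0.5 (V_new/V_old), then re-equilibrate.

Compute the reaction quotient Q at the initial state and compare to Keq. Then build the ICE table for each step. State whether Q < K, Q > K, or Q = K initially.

Q₀ = 4.7090e-05; Q < K (proceeds forward)

Q₀ = 4.7090e-05 vs Keq = 3.4500e+04 ⇒ Q<K, forward
Step 1:
                  D         E
  I            9.59     0.163
  C          -9.304     13.96
  E          0.2856     14.12
  solve Keq expr → x = 4.652; check Q = 3.4500e+04
Then change container volume by factor 0.5 (V_new/V_old).
Step 2:
                  D         E
  I          0.5713     28.24
  C          0.2224   -0.3335
  E          0.7936     27.91
  solve Keq expr → x = -0.1112; check Q = 3.4500e+04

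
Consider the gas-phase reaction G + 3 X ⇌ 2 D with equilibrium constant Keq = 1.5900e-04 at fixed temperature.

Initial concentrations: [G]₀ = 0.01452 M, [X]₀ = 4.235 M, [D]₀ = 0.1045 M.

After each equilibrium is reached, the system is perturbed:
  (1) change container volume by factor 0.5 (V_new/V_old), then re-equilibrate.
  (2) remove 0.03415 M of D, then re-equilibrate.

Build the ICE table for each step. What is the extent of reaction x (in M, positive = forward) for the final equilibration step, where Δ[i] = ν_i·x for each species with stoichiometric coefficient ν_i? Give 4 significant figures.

Q₀ = 0.009902 vs Keq = 1.5900e-04 ⇒ Q>K, reverse
Step 1:
                   G          X          D
  Initial    0.01452      4.235     0.1045
  Change     0.03901      0.117   -0.07801
  Equil      0.05353      4.352    0.02649
  solve Keq expr → x = -0.03901; check Q = 1.5900e-04
Then change container volume by factor 0.5 (V_new/V_old).
Step 2:
                   G          X          D
  Initial     0.1071      8.704    0.05297
  Change    -0.02061   -0.06183    0.04122
  Equil      0.08644      8.642    0.09419
  solve Keq expr → x = 0.02061; check Q = 1.5900e-04
Then remove 0.03415 M of D.
Step 3:
                   G          X          D
  Initial    0.08644      8.642    0.06004
  Change    -0.01307   -0.03922    0.02615
  Equil      0.07337      8.603    0.08619
  solve Keq expr → x = 0.01307; check Q = 1.5900e-04

x = 0.01307 M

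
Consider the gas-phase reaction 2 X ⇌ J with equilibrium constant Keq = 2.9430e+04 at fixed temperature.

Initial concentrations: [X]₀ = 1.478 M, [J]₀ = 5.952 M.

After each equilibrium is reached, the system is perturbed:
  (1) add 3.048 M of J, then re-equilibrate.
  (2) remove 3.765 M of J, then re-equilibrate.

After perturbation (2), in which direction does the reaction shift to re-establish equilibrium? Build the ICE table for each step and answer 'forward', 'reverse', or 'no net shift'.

Q₀ = 2.725 vs Keq = 2.9430e+04 ⇒ Q<K, forward
Step 1:
                   X          J
  I            1.478      5.952
  C           -1.463     0.7315
  E          0.01507      6.683
  solve Keq expr → x = 0.7315; check Q = 2.9430e+04
Then add 3.048 M of J.
Step 2:
                   X          J
  I          0.01507      9.731
  C         0.003113  -0.001556
  E          0.01818       9.73
  solve Keq expr → x = -0.001556; check Q = 2.9430e+04
Then remove 3.765 M of J.
Step 3:
                   X          J
  I          0.01818      5.965
  C        -0.003944   0.001972
  E          0.01424      5.967
  solve Keq expr → x = 0.001972; check Q = 2.9430e+04

Direction: forward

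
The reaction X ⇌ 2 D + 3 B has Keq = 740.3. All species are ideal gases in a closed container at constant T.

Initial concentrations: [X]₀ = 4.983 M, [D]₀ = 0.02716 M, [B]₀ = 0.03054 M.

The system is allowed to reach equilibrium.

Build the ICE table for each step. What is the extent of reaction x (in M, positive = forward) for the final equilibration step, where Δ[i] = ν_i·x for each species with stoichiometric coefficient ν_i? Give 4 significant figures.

Q₀ = 4.2167e-09 vs Keq = 740.3 ⇒ Q<K, forward
Step 1:
                   X          D          B
  Initial      4.983    0.02716    0.03054
  Change      -1.837      3.673       5.51
  Equil        3.146      3.701      5.541
  solve Keq expr → x = 1.837; check Q = 740.3

x = 1.837 M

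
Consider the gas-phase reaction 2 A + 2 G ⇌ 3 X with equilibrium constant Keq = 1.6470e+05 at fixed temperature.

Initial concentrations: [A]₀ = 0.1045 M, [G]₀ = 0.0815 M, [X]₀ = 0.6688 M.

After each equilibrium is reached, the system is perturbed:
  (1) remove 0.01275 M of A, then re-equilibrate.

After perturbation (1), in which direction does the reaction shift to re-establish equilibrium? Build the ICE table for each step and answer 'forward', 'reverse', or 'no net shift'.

Q₀ = 4124 vs Keq = 1.6470e+05 ⇒ Q<K, forward
Step 1:
                   A          G          X
  I           0.1045     0.0815     0.6688
  C         -0.05152   -0.05152    0.07729
  E          0.05298    0.02998     0.7461
  solve Keq expr → x = 0.02576; check Q = 1.6470e+05
Then remove 0.01275 M of A.
Step 2:
                   A          G          X
  I          0.04023    0.02998     0.7461
  C         0.004791   0.004791  -0.007187
  E          0.04502    0.03477     0.7389
  solve Keq expr → x = -0.002396; check Q = 1.6470e+05

Direction: reverse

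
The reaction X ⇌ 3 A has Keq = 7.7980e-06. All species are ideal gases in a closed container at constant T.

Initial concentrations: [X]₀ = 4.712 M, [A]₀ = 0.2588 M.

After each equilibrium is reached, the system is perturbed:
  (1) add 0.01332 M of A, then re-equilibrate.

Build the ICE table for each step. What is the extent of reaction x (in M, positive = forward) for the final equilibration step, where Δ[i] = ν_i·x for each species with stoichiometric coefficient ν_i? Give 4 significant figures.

Q₀ = 0.003679 vs Keq = 7.7980e-06 ⇒ Q>K, reverse
Step 1:
                   X          A
  Initial      4.712     0.2588
  Change     0.07513    -0.2254
  Equil        4.787    0.03342
  solve Keq expr → x = -0.07513; check Q = 7.7980e-06
Then add 0.01332 M of A.
Step 2:
                   X          A
  Initial      4.787    0.04674
  Change    0.004437   -0.01331
  Equil        4.792    0.03343
  solve Keq expr → x = -0.004437; check Q = 7.7980e-06

x = -0.004437 M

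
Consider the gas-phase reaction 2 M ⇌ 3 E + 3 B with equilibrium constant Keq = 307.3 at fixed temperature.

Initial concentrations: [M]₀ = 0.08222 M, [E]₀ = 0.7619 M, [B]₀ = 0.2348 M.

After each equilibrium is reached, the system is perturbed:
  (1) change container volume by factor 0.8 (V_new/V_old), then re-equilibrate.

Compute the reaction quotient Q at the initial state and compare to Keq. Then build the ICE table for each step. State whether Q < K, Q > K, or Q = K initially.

Q₀ = 0.8469 vs Keq = 307.3 ⇒ Q<K, forward
Step 1:
                    M           E           B
  Initial     0.08222      0.7619      0.2348
  Change     -0.07286      0.1093      0.1093
  Equil      0.009362      0.8712      0.3441
  solve Keq expr → x = 0.03643; check Q = 307.3
Then change container volume by factor 0.8 (V_new/V_old).
Step 2:
                    M           E           B
  Initial      0.0117       1.089      0.4301
  Change     0.005817   -0.008725   -0.008725
  Equil       0.01752        1.08      0.4214
  solve Keq expr → x = -0.002908; check Q = 307.3

Q₀ = 0.8469; Q < K (proceeds forward)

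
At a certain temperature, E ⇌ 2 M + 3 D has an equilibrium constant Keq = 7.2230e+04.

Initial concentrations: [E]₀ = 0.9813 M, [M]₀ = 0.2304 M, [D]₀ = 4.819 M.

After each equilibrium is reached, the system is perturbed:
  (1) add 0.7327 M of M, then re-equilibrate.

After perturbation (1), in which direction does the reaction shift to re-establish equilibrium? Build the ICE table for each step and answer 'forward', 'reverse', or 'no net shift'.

Direction: reverse

Q₀ = 6.054 vs Keq = 7.2230e+04 ⇒ Q<K, forward
Step 1:
                   E          M          D
  init        0.9813     0.2304      4.819
  Δ          -0.9527      1.905      2.858
  eq         0.02858      2.136      7.677
  solve Keq expr → x = 0.9527; check Q = 7.2230e+04
Then add 0.7327 M of M.
Step 2:
                   E          M          D
  init       0.02858      2.869      7.677
  Δ          0.02033   -0.04067     -0.061
  eq         0.04891      2.828      7.616
  solve Keq expr → x = -0.02033; check Q = 7.2230e+04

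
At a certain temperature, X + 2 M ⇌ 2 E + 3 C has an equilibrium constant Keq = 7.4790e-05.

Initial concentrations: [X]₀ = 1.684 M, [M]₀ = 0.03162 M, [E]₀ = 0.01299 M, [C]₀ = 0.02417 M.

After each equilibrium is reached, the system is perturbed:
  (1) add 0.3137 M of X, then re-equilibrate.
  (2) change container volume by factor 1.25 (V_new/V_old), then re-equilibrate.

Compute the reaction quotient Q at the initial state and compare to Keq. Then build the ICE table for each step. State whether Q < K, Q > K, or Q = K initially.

Q₀ = 1.4151e-06 vs Keq = 7.4790e-05 ⇒ Q<K, forward
Step 1:
                   X          M          E          C
  Initial      1.684    0.03162    0.01299    0.02417
  Change   -0.006054   -0.01211    0.01211    0.01816
  Equil        1.678    0.01951     0.0251    0.04233
  solve Keq expr → x = 0.006054; check Q = 7.4790e-05
Then add 0.3137 M of X.
Step 2:
                   X          M          E          C
  Initial      1.992    0.01951     0.0251    0.04233
  Change  -2.9724e-04 -5.9448e-04 5.9448e-04 8.9172e-04
  Equil        1.991    0.01892    0.02569    0.04322
  solve Keq expr → x = 2.9724e-04; check Q = 7.4790e-05
Then change container volume by factor 1.25 (V_new/V_old).
Step 3:
                   X          M          E          C
  Initial      1.593    0.01513    0.02055    0.03458
  Change  -6.2082e-04  -0.001242   0.001242   0.001862
  Equil        1.592    0.01389     0.0218    0.03644
  solve Keq expr → x = 6.2082e-04; check Q = 7.4790e-05

Q₀ = 1.4151e-06; Q < K (proceeds forward)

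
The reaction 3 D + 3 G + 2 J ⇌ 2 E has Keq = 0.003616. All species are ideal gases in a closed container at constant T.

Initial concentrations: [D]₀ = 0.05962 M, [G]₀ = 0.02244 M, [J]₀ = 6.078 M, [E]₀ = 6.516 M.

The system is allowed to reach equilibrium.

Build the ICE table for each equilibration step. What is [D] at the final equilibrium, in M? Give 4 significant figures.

Q₀ = 4.7995e+08 vs Keq = 0.003616 ⇒ Q>K, reverse
Step 1:
                   D          G          J          E
  I          0.05962    0.02244      6.078      6.516
  C            2.193      2.193      1.462     -1.462
  E            2.253      2.215       7.54      5.054
  solve Keq expr → x = -0.731; check Q = 0.003616

[D]_eq = 2.253 M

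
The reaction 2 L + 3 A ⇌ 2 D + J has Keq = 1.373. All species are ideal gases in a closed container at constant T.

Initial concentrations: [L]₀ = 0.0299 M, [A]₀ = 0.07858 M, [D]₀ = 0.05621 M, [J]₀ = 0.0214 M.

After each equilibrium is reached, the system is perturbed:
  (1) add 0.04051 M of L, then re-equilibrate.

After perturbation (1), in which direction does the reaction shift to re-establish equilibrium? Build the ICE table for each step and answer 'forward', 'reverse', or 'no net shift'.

Q₀ = 155.9 vs Keq = 1.373 ⇒ Q>K, reverse
Step 1:
                    L           A           D           J
  init         0.0299     0.07858     0.05621      0.0214
  Δ           0.02647     0.03971    -0.02647    -0.01324
  eq          0.05637      0.1183     0.02974    0.008165
  solve Keq expr → x = -0.01324; check Q = 1.373
Then add 0.04051 M of L.
Step 2:
                    L           A           D           J
  init        0.09688      0.1183     0.02974    0.008165
  Δ         -0.006228   -0.009342    0.006228    0.003114
  eq          0.09065      0.1089     0.03597     0.01128
  solve Keq expr → x = 0.003114; check Q = 1.373

Direction: forward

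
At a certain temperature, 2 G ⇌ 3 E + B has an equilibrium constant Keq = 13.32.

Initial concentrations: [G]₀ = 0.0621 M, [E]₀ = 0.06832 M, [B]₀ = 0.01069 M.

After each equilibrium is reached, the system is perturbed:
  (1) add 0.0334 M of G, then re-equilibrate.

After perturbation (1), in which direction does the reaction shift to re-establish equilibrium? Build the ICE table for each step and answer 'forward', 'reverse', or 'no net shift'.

Direction: forward

Q₀ = 8.8397e-04 vs Keq = 13.32 ⇒ Q<K, forward
Step 1:
                   G          E          B
  init        0.0621    0.06832    0.01069
  Δ         -0.05871    0.08806    0.02935
  eq        0.003391     0.1564    0.04004
  solve Keq expr → x = 0.02935; check Q = 13.32
Then add 0.0334 M of G.
Step 2:
                   G          E          B
  init       0.03679     0.1564    0.04004
  Δ          -0.0309    0.04635    0.01545
  eq        0.005892     0.2027    0.05549
  solve Keq expr → x = 0.01545; check Q = 13.32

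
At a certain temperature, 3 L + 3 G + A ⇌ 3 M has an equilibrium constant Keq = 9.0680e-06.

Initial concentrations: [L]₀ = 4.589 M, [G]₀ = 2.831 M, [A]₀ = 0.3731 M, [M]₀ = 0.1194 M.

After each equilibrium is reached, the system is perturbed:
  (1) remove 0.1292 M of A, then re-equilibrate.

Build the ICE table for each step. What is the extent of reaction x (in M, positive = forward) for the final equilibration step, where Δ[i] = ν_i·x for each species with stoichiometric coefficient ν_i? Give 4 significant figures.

Q₀ = 2.0807e-06 vs Keq = 9.0680e-06 ⇒ Q<K, forward
Step 1:
                   L          G          A          M
  I            4.589      2.831     0.3731     0.1194
  C         -0.06478   -0.06478   -0.02159    0.06478
  E            4.524      2.766     0.3515     0.1842
  solve Keq expr → x = 0.02159; check Q = 9.0680e-06
Then remove 0.1292 M of A.
Step 2:
                   L          G          A          M
  I            4.524      2.766     0.2223     0.1842
  C          0.02227    0.02227   0.007422   -0.02227
  E            4.546      2.788     0.2297     0.1619
  solve Keq expr → x = -0.007422; check Q = 9.0680e-06

x = -0.007422 M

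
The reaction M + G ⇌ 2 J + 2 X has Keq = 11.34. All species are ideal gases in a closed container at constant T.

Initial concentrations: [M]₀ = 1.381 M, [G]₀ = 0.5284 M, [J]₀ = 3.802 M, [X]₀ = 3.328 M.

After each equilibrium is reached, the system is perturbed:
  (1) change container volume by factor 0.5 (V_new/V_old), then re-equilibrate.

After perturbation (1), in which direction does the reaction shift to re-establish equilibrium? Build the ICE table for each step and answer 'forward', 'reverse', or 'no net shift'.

Q₀ = 219.4 vs Keq = 11.34 ⇒ Q>K, reverse
Step 1:
                  M         G         J         X
  Initial     1.381    0.5284     3.802     3.328
  Change     0.6392    0.6392    -1.278    -1.278
  Equil        2.02     1.168     2.524      2.05
  solve Keq expr → x = -0.6392; check Q = 11.34
Then change container volume by factor 0.5 (V_new/V_old).
Step 2:
                  M         G         J         X
  Initial      4.04     2.335     5.047     4.099
  Change      0.526     0.526    -1.052    -1.052
  Equil       4.567     2.861     3.995     3.047
  solve Keq expr → x = -0.526; check Q = 11.34

Direction: reverse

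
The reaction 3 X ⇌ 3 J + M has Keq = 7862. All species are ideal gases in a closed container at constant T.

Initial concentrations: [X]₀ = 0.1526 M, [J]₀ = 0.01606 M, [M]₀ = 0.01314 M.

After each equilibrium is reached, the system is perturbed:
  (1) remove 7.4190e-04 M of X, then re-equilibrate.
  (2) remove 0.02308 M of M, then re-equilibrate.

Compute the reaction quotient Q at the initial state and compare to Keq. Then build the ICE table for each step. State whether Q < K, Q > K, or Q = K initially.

Q₀ = 1.5317e-05 vs Keq = 7862 ⇒ Q<K, forward
Step 1:
                  X         J         M
  I          0.1526   0.01606   0.01314
  C         -0.1493    0.1493   0.04976
  E        0.003307    0.1654    0.0629
  solve Keq expr → x = 0.04976; check Q = 7862
Then remove 7.4190e-04 M of X.
Step 2:
                  X         J         M
  I        0.002565    0.1654    0.0629
  C       7.2322e-04 -7.2322e-04 -2.4107e-04
  E        0.003289    0.1646   0.06266
  solve Keq expr → x = -2.4107e-04; check Q = 7862
Then remove 0.02308 M of M.
Step 3:
                  X         J         M
  I        0.003289    0.1646   0.03958
  C       -4.5547e-04 4.5547e-04 1.5182e-04
  E        0.002833    0.1651   0.03974
  solve Keq expr → x = 1.5182e-04; check Q = 7862

Q₀ = 1.5317e-05; Q < K (proceeds forward)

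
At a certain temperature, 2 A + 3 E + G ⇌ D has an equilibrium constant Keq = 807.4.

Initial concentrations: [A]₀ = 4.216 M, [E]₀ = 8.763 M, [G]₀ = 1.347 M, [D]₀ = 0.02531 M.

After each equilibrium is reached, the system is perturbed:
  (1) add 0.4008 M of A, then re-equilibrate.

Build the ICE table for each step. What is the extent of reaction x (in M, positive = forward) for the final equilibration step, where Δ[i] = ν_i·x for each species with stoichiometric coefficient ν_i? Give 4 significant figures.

Q₀ = 1.5710e-06 vs Keq = 807.4 ⇒ Q<K, forward
Step 1:
                    A           E           G           D
  Initial       4.216       8.763       1.347     0.02531
  Change       -2.694      -4.041      -1.347       1.347
  Equil         1.522       4.722  6.9685e-06       1.372
  solve Keq expr → x = 1.347; check Q = 807.4
Then add 0.4008 M of A.
Step 2:
                    A           E           G           D
  Initial       1.923       4.722  6.9685e-06       1.372
  Change  -5.2045e-06 -7.8068e-06 -2.6023e-06  2.6023e-06
  Equil         1.923       4.722  4.3662e-06       1.372
  solve Keq expr → x = 2.6023e-06; check Q = 807.4

x = 2.6023e-06 M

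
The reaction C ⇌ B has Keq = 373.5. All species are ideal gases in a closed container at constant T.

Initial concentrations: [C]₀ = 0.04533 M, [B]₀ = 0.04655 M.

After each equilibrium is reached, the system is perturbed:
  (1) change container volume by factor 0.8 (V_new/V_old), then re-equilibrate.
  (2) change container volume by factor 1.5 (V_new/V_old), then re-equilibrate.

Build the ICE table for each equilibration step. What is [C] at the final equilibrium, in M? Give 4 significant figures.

Q₀ = 1.027 vs Keq = 373.5 ⇒ Q<K, forward
Step 1:
                   C          B
  init       0.04533    0.04655
  Δ         -0.04508    0.04508
  eq      2.4534e-04    0.09163
  solve Keq expr → x = 0.04508; check Q = 373.5
Then change container volume by factor 0.8 (V_new/V_old).
Step 2:
                   C          B
  init    3.0668e-04     0.1145
  Δ                0          0
  eq      3.0668e-04     0.1145
  solve Keq expr → x = 0; check Q = 373.5
Then change container volume by factor 1.5 (V_new/V_old).
Step 3:
                   C          B
  init    2.0445e-04    0.07636
  Δ                0          0
  eq      2.0445e-04    0.07636
  solve Keq expr → x = 0; check Q = 373.5

[C]_eq = 2.0445e-04 M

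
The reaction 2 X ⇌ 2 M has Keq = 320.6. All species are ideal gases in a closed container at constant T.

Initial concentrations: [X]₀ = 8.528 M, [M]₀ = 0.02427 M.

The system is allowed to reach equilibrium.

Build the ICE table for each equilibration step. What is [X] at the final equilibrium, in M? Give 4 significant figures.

Q₀ = 8.0993e-06 vs Keq = 320.6 ⇒ Q<K, forward
Step 1:
                    X           M
  I             8.528     0.02427
  C            -8.076       8.076
  E            0.4524         8.1
  solve Keq expr → x = 4.038; check Q = 320.6

[X]_eq = 0.4524 M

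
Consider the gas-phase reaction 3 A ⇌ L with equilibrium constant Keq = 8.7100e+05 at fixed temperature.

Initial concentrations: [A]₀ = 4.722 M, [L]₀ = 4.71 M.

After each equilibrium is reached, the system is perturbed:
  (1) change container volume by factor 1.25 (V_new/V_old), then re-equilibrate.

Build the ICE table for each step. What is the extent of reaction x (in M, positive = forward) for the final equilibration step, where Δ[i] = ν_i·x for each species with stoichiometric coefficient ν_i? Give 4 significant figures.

x = -8.2588e-04 M

Q₀ = 0.04473 vs Keq = 8.7100e+05 ⇒ Q<K, forward
Step 1:
                  A         L
  Initial     4.722      4.71
  Change     -4.703     1.568
  Equil     0.01932     6.278
  solve Keq expr → x = 1.568; check Q = 8.7100e+05
Then change container volume by factor 1.25 (V_new/V_old).
Step 2:
                  A         L
  Initial   0.01545     5.022
  Change   0.002478 -8.2588e-04
  Equil     0.01793     5.021
  solve Keq expr → x = -8.2588e-04; check Q = 8.7100e+05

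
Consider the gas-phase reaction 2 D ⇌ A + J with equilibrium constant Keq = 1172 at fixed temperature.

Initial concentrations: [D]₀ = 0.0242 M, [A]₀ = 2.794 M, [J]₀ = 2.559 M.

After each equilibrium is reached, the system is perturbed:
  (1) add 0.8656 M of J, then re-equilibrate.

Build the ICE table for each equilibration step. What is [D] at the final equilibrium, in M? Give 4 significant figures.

[D]_eq = 0.0894 M

Q₀ = 1.2209e+04 vs Keq = 1172 ⇒ Q>K, reverse
Step 1:
                    D           A           J
  init         0.0242       2.794       2.559
  Δ           0.05313    -0.02656    -0.02656
  eq          0.07733       2.767       2.532
  solve Keq expr → x = -0.02656; check Q = 1172
Then add 0.8656 M of J.
Step 2:
                    D           A           J
  init        0.07733       2.767       3.398
  Δ           0.01207   -0.006034   -0.006034
  eq           0.0894       2.761       3.392
  solve Keq expr → x = -0.006034; check Q = 1172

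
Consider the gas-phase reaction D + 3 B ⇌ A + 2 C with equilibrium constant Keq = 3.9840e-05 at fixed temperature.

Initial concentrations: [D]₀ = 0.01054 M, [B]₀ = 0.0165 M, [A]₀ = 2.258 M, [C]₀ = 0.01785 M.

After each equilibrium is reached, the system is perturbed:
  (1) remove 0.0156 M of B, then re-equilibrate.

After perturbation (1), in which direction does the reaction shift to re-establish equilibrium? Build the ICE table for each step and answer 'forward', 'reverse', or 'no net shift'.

Q₀ = 1.5195e+04 vs Keq = 3.9840e-05 ⇒ Q>K, reverse
Step 1:
                   D          B          A          C
  I          0.01054     0.0165      2.258    0.01785
  C         0.008922    0.02677  -0.008922   -0.01784
  E          0.01946    0.04327      2.249 5.2843e-06
  solve Keq expr → x = -0.008922; check Q = 3.9840e-05
Then remove 0.0156 M of B.
Step 2:
                   D          B          A          C
  I          0.01946    0.02767      2.249 5.2843e-06
  C       1.2908e-06 3.8724e-06 -1.2908e-06 -2.5816e-06
  E          0.01946    0.02767      2.249 2.7027e-06
  solve Keq expr → x = -1.2908e-06; check Q = 3.9840e-05

Direction: reverse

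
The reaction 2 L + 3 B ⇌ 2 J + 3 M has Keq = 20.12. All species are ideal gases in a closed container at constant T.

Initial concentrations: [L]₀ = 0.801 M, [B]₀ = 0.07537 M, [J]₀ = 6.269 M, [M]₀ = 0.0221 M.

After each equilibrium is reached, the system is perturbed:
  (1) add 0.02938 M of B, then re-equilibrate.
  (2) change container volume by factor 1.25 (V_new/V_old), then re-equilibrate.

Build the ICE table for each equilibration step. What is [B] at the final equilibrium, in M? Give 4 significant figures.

Q₀ = 1.544 vs Keq = 20.12 ⇒ Q<K, forward
Step 1:
                  L         B         J         M
  Initial     0.801   0.07537     6.269    0.0221
  Change   -0.01162  -0.01744   0.01162   0.01744
  Equil      0.7894   0.05793     6.281   0.03954
  solve Keq expr → x = 0.005812; check Q = 20.12
Then add 0.02938 M of B.
Step 2:
                  L         B         J         M
  Initial    0.7894   0.08731     6.281   0.03954
  Change  -0.007793  -0.01169  0.007793   0.01169
  Equil      0.7816   0.07562     6.288   0.05123
  solve Keq expr → x = 0.003897; check Q = 20.12
Then change container volume by factor 1.25 (V_new/V_old).
Step 3:
                  L         B         J         M
  Initial    0.6253    0.0605     5.031   0.04098
  Change          0         0         0         0
  Equil      0.6253    0.0605     5.031   0.04098
  solve Keq expr → x = 0; check Q = 20.12

[B]_eq = 0.0605 M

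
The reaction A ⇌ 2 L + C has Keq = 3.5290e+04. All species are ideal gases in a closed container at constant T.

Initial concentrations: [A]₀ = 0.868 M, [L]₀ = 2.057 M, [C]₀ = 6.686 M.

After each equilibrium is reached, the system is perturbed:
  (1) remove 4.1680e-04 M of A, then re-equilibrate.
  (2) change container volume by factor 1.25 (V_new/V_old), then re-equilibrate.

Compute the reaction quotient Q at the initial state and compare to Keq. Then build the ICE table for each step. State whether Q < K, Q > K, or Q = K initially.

Q₀ = 32.59; Q < K (proceeds forward)

Q₀ = 32.59 vs Keq = 3.5290e+04 ⇒ Q<K, forward
Step 1:
                  A         L         C
  I           0.868     2.057     6.686
  C         -0.8649      1.73    0.8649
  E        0.003068     3.787     7.551
  solve Keq expr → x = 0.8649; check Q = 3.5290e+04
Then remove 4.1680e-04 M of A.
Step 2:
                  A         L         C
  I        0.002652     3.787     7.551
  C       4.1529e-04 -8.3057e-04 -4.1529e-04
  E        0.003067     3.786     7.551
  solve Keq expr → x = -4.1529e-04; check Q = 3.5290e+04
Then change container volume by factor 1.25 (V_new/V_old).
Step 3:
                  A         L         C
  I        0.002453     3.029      6.04
  C       -8.8120e-04  0.001762 8.8120e-04
  E        0.001572     3.031     6.041
  solve Keq expr → x = 8.8120e-04; check Q = 3.5290e+04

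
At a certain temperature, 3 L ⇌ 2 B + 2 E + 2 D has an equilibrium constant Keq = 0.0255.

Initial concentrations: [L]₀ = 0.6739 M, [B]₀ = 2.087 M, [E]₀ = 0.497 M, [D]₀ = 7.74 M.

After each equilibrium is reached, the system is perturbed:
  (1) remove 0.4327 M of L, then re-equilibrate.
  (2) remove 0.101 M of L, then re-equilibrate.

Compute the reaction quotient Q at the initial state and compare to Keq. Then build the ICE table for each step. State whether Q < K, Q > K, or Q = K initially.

Q₀ = 210.6; Q > K (proceeds reverse)

Q₀ = 210.6 vs Keq = 0.0255 ⇒ Q>K, reverse
Step 1:
                  L         B         E         D
  I          0.6739     2.087     0.497      7.74
  C          0.7121   -0.4748   -0.4748   -0.4748
  E           1.386     1.612   0.02225     7.265
  solve Keq expr → x = -0.2374; check Q = 0.0255
Then remove 0.4327 M of L.
Step 2:
                  L         B         E         D
  I          0.9533     1.612   0.02225     7.265
  C         0.01378 -0.009189 -0.009189 -0.009189
  E          0.9671     1.603   0.01306     7.256
  solve Keq expr → x = -0.004594; check Q = 0.0255
Then remove 0.101 M of L.
Step 3:
                  L         B         E         D
  I          0.8661     1.603   0.01306     7.256
  C        0.002879 -0.001919 -0.001919 -0.001919
  E           0.869     1.601   0.01114     7.254
  solve Keq expr → x = -9.5975e-04; check Q = 0.0255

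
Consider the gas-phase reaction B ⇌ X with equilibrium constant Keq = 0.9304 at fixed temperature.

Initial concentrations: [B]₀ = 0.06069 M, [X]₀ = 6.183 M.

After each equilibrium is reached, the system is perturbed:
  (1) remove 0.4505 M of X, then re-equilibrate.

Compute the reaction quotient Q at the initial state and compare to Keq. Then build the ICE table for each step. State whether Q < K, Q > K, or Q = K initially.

Q₀ = 101.9 vs Keq = 0.9304 ⇒ Q>K, reverse
Step 1:
                    B           X
  Initial     0.06069       6.183
  Change        3.174      -3.174
  Equil         3.234       3.009
  solve Keq expr → x = -3.174; check Q = 0.9304
Then remove 0.4505 M of X.
Step 2:
                    B           X
  Initial       3.234       2.559
  Change      -0.2334      0.2334
  Equil         3.001       2.792
  solve Keq expr → x = 0.2334; check Q = 0.9304

Q₀ = 101.9; Q > K (proceeds reverse)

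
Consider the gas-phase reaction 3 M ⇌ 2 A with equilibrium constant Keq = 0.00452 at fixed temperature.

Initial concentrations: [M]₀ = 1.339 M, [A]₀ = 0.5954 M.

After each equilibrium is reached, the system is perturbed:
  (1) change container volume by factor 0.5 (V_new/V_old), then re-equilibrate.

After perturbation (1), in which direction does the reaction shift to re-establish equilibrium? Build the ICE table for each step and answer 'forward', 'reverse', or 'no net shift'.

Q₀ = 0.1477 vs Keq = 0.00452 ⇒ Q>K, reverse
Step 1:
                   M          A
  init         1.339     0.5954
  Δ           0.6172    -0.4115
  eq           1.956     0.1839
  solve Keq expr → x = -0.2057; check Q = 0.00452
Then change container volume by factor 0.5 (V_new/V_old).
Step 2:
                   M          A
  init         3.912     0.3679
  Δ          -0.1764     0.1176
  eq           3.736     0.4855
  solve Keq expr → x = 0.0588; check Q = 0.00452

Direction: forward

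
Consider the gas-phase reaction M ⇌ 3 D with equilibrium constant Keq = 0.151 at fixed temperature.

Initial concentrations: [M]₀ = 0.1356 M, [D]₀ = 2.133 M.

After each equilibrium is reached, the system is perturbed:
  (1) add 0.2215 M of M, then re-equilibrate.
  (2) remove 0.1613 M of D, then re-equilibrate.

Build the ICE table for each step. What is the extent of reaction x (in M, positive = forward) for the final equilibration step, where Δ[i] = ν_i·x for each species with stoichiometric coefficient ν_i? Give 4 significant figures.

x = 0.05049 M

Q₀ = 71.57 vs Keq = 0.151 ⇒ Q>K, reverse
Step 1:
                    M           D
  I            0.1356       2.133
  C            0.5542      -1.662
  E            0.6898      0.4705
  solve Keq expr → x = -0.5542; check Q = 0.151
Then add 0.2215 M of M.
Step 2:
                    M           D
  I            0.9113      0.4705
  C          -0.01435     0.04304
  E            0.8969      0.5135
  solve Keq expr → x = 0.01435; check Q = 0.151
Then remove 0.1613 M of D.
Step 3:
                    M           D
  I            0.8969      0.3522
  C          -0.05049      0.1515
  E            0.8464      0.5037
  solve Keq expr → x = 0.05049; check Q = 0.151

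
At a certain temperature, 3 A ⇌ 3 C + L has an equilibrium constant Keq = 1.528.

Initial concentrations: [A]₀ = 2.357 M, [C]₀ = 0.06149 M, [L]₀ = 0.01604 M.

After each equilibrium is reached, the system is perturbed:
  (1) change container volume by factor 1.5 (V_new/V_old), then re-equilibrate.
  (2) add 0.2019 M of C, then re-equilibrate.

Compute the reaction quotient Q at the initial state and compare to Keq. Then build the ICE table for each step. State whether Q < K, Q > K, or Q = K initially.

Q₀ = 2.8480e-07; Q < K (proceeds forward)

Q₀ = 2.8480e-07 vs Keq = 1.528 ⇒ Q<K, forward
Step 1:
                   A          C          L
  I            2.357    0.06149    0.01604
  C            -1.38       1.38       0.46
  E           0.9771      1.441      0.476
  solve Keq expr → x = 0.46; check Q = 1.528
Then change container volume by factor 1.5 (V_new/V_old).
Step 2:
                   A          C          L
  I           0.6514     0.9609     0.3173
  C         -0.04581    0.04581    0.01527
  E           0.6056      1.007     0.3326
  solve Keq expr → x = 0.01527; check Q = 1.528
Then add 0.2019 M of C.
Step 3:
                   A          C          L
  I           0.6056      1.209     0.3326
  C          0.06614   -0.06614   -0.02205
  E           0.6717      1.142     0.3106
  solve Keq expr → x = -0.02205; check Q = 1.528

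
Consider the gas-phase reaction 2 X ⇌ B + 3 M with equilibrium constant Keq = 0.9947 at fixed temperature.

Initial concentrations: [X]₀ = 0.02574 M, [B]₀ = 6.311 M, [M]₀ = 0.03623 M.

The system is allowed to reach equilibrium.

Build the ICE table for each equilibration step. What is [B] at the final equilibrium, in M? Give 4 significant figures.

[B]_eq = 6.313 M

Q₀ = 0.453 vs Keq = 0.9947 ⇒ Q<K, forward
Step 1:
                  X         B         M
  init      0.02574     6.311   0.03623
  Δ       -0.003943  0.001972  0.005915
  eq         0.0218     6.313   0.04215
  solve Keq expr → x = 0.001972; check Q = 0.9947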